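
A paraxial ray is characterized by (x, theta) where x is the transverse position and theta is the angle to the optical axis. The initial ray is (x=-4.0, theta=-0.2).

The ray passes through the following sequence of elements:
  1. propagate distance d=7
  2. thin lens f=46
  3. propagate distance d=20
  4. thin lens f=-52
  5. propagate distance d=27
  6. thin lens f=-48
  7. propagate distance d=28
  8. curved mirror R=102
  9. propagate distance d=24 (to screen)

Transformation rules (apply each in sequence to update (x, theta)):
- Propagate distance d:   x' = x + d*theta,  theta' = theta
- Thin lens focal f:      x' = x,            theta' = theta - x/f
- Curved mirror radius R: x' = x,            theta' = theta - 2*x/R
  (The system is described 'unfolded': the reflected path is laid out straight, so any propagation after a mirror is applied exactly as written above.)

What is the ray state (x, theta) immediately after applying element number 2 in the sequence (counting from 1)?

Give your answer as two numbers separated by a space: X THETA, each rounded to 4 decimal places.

Answer: -5.4000 -0.0826

Derivation:
Initial: x=-4.0000 theta=-0.2000
After 1 (propagate distance d=7): x=-5.4000 theta=-0.2000
After 2 (thin lens f=46): x=-5.4000 theta=-19/230 (≈-0.0826)
Rounded to 4 decimal places: x = -5.4000, theta = -0.0826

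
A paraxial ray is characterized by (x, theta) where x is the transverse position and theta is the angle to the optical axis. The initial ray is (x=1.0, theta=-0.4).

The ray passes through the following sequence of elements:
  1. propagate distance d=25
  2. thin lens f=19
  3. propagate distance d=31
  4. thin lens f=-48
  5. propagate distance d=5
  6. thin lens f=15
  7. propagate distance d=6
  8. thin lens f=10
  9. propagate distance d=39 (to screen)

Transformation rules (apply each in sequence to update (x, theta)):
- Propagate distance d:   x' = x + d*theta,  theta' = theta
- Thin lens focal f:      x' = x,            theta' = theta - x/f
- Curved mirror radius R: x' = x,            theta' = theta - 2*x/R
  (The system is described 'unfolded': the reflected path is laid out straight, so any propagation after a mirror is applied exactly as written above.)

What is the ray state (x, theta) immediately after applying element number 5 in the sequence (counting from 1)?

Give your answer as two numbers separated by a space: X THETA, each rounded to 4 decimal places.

Answer: -7.0469 -0.0662

Derivation:
Initial: x=1.0000 theta=-0.4000
After 1 (propagate distance d=25): x=-9.0000 theta=-0.4000
After 2 (thin lens f=19): x=-9.0000 theta=7/95 (≈0.0737)
After 3 (propagate distance d=31): x=-638/95 (≈-6.7158) theta=7/95 (≈0.0737)
After 4 (thin lens f=-48): x=-638/95 (≈-6.7158) theta=-151/2280 (≈-0.0662)
After 5 (propagate distance d=5): x=-16067/2280 (≈-7.0469) theta=-151/2280 (≈-0.0662)
Rounded to 4 decimal places: x = -7.0469, theta = -0.0662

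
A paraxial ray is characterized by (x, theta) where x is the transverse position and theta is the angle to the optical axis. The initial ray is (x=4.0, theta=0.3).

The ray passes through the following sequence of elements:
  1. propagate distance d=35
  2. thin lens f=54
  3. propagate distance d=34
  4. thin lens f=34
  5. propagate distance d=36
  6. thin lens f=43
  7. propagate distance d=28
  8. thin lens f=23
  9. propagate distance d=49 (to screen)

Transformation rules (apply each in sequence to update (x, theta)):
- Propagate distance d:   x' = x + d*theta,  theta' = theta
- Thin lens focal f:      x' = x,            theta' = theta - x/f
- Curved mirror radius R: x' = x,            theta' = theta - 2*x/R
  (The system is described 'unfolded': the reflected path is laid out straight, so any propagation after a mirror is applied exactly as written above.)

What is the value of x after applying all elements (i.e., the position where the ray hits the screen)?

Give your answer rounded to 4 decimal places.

Answer: -7.7318

Derivation:
Initial: x=4.0000 theta=0.3000
After 1 (propagate distance d=35): x=14.5000 theta=0.3000
After 2 (thin lens f=54): x=14.5000 theta=17/540 (≈0.0315)
After 3 (propagate distance d=34): x=2102/135 (≈15.5704) theta=17/540 (≈0.0315)
After 4 (thin lens f=34): x=2102/135 (≈15.5704) theta=-29/68 (≈-0.4265)
After 5 (propagate distance d=36): x=499/2295 (≈0.2174) theta=-29/68 (≈-0.4265)
After 6 (thin lens f=43): x=499/2295 (≈0.2174) theta=-170341/394740 (≈-0.4315)
After 7 (propagate distance d=28): x=-78062/6579 (≈-11.8653) theta=-170341/394740 (≈-0.4315)
After 8 (thin lens f=23): x=-78062/6579 (≈-11.8653) theta=33299/394740 (≈0.0844)
After 9 (propagate distance d=49 (to screen)): x=-3052069/394740 (≈-7.7318) theta=33299/394740 (≈0.0844)
Rounded to 4 decimal places: x = -7.7318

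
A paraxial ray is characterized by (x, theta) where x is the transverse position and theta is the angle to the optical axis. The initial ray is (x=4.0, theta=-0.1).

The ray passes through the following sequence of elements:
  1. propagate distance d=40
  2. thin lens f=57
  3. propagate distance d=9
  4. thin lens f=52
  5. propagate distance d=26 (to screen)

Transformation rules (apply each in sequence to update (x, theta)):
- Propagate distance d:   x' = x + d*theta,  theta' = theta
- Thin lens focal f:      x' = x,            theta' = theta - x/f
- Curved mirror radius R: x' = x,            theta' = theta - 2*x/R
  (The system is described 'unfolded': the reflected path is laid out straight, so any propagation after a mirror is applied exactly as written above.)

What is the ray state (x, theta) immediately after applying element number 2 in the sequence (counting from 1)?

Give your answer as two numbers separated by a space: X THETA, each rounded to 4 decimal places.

Initial: x=4.0000 theta=-0.1000
After 1 (propagate distance d=40): x=0.0000 theta=-0.1000
After 2 (thin lens f=57): x=0.0000 theta=-0.1000
Rounded to 4 decimal places: x = 0.0000, theta = -0.1000

Answer: 0.0000 -0.1000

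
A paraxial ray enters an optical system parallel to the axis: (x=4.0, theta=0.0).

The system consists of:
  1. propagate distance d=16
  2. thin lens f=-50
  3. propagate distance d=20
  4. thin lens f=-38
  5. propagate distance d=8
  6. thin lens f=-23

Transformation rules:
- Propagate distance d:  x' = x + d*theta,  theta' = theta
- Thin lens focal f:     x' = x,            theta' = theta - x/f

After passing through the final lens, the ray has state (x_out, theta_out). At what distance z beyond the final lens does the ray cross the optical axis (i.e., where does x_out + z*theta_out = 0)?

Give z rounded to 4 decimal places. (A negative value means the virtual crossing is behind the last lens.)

Initial: x=4.0000 theta=0.0000
After 1 (propagate distance d=16): x=4.0000 theta=0.0000
After 2 (thin lens f=-50): x=4.0000 theta=0.0800
After 3 (propagate distance d=20): x=5.6000 theta=0.0800
After 4 (thin lens f=-38): x=5.6000 theta=108/475 (≈0.2274)
After 5 (propagate distance d=8): x=3524/475 (≈7.4189) theta=108/475 (≈0.2274)
After 6 (thin lens f=-23): x=3524/475 (≈7.4189) theta=6008/10925 (≈0.5499)
z_focus = -x_out/theta_out = -(3524/475)/(6008/10925) = -20263/1502 ≈ -13.4907
Rounded to 4 decimal places: z = -13.4907

Answer: -13.4907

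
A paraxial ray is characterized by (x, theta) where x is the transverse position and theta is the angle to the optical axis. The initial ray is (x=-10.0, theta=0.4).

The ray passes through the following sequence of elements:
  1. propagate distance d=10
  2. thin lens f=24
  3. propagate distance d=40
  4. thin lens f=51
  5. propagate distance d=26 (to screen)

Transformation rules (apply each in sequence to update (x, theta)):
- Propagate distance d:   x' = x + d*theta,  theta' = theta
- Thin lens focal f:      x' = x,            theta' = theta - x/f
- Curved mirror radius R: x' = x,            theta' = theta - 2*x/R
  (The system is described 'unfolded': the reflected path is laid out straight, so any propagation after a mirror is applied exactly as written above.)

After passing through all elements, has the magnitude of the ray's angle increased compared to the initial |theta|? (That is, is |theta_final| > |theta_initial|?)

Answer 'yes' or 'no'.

Answer: no

Derivation:
Initial: x=-10.0000 theta=0.4000
After 1 (propagate distance d=10): x=-6.0000 theta=0.4000
After 2 (thin lens f=24): x=-6.0000 theta=0.6500
After 3 (propagate distance d=40): x=20.0000 theta=0.6500
After 4 (thin lens f=51): x=20.0000 theta=263/1020 (≈0.2578)
After 5 (propagate distance d=26 (to screen)): x=13619/510 (≈26.7039) theta=263/1020 (≈0.2578)
|theta_initial|=0.4000 |theta_final|=263/1020 (≈0.2578) -> not increased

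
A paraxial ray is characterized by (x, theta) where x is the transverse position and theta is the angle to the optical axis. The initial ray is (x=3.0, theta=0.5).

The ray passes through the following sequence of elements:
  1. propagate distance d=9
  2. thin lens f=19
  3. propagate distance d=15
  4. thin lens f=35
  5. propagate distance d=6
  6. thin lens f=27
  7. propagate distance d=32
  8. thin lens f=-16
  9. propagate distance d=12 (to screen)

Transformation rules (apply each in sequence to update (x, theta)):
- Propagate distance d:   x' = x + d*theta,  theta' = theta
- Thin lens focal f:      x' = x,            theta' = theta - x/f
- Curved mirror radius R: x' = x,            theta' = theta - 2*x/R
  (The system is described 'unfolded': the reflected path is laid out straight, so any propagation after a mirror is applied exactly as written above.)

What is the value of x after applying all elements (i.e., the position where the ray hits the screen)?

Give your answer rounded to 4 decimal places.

Initial: x=3.0000 theta=0.5000
After 1 (propagate distance d=9): x=7.5000 theta=0.5000
After 2 (thin lens f=19): x=7.5000 theta=2/19 (≈0.1053)
After 3 (propagate distance d=15): x=345/38 (≈9.0789) theta=2/19 (≈0.1053)
After 4 (thin lens f=35): x=345/38 (≈9.0789) theta=-41/266 (≈-0.1541)
After 5 (propagate distance d=6): x=2169/266 (≈8.1541) theta=-41/266 (≈-0.1541)
After 6 (thin lens f=27): x=2169/266 (≈8.1541) theta=-26/57 (≈-0.4561)
After 7 (propagate distance d=32): x=-5141/798 (≈-6.4424) theta=-26/57 (≈-0.4561)
After 8 (thin lens f=-16): x=-5141/798 (≈-6.4424) theta=-3655/4256 (≈-0.8588)
After 9 (propagate distance d=12 (to screen)): x=-7637/456 (≈-16.7478) theta=-3655/4256 (≈-0.8588)
Rounded to 4 decimal places: x = -16.7478

Answer: -16.7478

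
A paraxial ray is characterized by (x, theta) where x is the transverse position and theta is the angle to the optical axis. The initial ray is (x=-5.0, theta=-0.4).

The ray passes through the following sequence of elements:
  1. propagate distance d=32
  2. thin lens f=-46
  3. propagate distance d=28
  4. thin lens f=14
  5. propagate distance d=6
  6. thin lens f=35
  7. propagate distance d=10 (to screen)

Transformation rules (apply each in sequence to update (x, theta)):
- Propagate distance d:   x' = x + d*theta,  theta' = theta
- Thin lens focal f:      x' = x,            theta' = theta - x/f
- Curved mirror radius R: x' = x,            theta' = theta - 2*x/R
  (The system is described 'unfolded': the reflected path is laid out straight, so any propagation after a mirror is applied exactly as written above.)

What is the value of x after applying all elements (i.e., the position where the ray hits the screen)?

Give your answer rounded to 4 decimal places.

Initial: x=-5.0000 theta=-0.4000
After 1 (propagate distance d=32): x=-17.8000 theta=-0.4000
After 2 (thin lens f=-46): x=-17.8000 theta=-181/230 (≈-0.7870)
After 3 (propagate distance d=28): x=-4581/115 (≈-39.8348) theta=-181/230 (≈-0.7870)
After 4 (thin lens f=14): x=-4581/115 (≈-39.8348) theta=1657/805 (≈2.0584)
After 5 (propagate distance d=6): x=-4425/161 (≈-27.4845) theta=1657/805 (≈2.0584)
After 6 (thin lens f=35): x=-4425/161 (≈-27.4845) theta=16024/5635 (≈2.8437)
After 7 (propagate distance d=10 (to screen)): x=1073/1127 (≈0.9521) theta=16024/5635 (≈2.8437)
Rounded to 4 decimal places: x = 0.9521

Answer: 0.9521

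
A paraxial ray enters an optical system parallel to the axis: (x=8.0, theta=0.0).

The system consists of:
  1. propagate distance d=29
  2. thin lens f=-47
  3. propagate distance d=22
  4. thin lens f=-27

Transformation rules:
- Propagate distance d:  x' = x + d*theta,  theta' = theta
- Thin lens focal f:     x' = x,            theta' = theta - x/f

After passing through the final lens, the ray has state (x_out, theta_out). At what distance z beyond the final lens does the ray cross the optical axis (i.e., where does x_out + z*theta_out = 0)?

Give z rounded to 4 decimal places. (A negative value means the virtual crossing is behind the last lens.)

Answer: -19.4063

Derivation:
Initial: x=8.0000 theta=0.0000
After 1 (propagate distance d=29): x=8.0000 theta=0.0000
After 2 (thin lens f=-47): x=8.0000 theta=8/47 (≈0.1702)
After 3 (propagate distance d=22): x=552/47 (≈11.7447) theta=8/47 (≈0.1702)
After 4 (thin lens f=-27): x=552/47 (≈11.7447) theta=256/423 (≈0.6052)
z_focus = -x_out/theta_out = -(552/47)/(256/423) = -621/32 ≈ -19.4063
Rounded to 4 decimal places: z = -19.4063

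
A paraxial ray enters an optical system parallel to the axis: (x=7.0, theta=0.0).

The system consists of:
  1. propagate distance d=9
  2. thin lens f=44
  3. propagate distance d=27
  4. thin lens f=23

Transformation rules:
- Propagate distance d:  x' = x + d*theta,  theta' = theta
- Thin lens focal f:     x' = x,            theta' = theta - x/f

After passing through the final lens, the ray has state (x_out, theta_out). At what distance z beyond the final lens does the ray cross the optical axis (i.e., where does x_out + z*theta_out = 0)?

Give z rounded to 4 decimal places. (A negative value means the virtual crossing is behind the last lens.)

Answer: 9.7750

Derivation:
Initial: x=7.0000 theta=0.0000
After 1 (propagate distance d=9): x=7.0000 theta=0.0000
After 2 (thin lens f=44): x=7.0000 theta=-7/44 (≈-0.1591)
After 3 (propagate distance d=27): x=119/44 (≈2.7045) theta=-7/44 (≈-0.1591)
After 4 (thin lens f=23): x=119/44 (≈2.7045) theta=-70/253 (≈-0.2767)
z_focus = -x_out/theta_out = -(119/44)/(-70/253) = 9.7750
Rounded to 4 decimal places: z = 9.7750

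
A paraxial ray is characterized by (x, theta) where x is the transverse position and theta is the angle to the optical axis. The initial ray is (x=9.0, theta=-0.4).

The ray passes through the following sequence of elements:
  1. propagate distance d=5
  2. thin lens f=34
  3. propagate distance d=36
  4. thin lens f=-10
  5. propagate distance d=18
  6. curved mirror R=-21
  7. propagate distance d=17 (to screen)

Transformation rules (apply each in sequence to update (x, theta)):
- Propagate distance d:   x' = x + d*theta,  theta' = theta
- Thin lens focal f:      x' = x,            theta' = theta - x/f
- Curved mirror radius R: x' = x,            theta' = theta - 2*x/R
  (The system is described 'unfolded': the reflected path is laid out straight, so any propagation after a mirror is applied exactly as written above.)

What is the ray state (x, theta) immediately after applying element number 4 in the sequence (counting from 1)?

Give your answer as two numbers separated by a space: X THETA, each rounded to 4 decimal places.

Answer: -14.8118 -2.0871

Derivation:
Initial: x=9.0000 theta=-0.4000
After 1 (propagate distance d=5): x=7.0000 theta=-0.4000
After 2 (thin lens f=34): x=7.0000 theta=-103/170 (≈-0.6059)
After 3 (propagate distance d=36): x=-1259/85 (≈-14.8118) theta=-103/170 (≈-0.6059)
After 4 (thin lens f=-10): x=-1259/85 (≈-14.8118) theta=-887/425 (≈-2.0871)
Rounded to 4 decimal places: x = -14.8118, theta = -2.0871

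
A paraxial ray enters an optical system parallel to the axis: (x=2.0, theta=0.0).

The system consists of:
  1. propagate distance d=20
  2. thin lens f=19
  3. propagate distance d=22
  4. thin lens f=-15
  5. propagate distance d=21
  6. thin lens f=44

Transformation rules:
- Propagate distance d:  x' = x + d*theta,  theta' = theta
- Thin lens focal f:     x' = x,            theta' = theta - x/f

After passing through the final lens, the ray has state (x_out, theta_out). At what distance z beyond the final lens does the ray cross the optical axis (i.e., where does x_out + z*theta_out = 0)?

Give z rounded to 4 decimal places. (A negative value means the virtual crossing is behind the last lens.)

Answer: -50.4390

Derivation:
Initial: x=2.0000 theta=0.0000
After 1 (propagate distance d=20): x=2.0000 theta=0.0000
After 2 (thin lens f=19): x=2.0000 theta=-2/19 (≈-0.1053)
After 3 (propagate distance d=22): x=-6/19 (≈-0.3158) theta=-2/19 (≈-0.1053)
After 4 (thin lens f=-15): x=-6/19 (≈-0.3158) theta=-12/95 (≈-0.1263)
After 5 (propagate distance d=21): x=-282/95 (≈-2.9684) theta=-12/95 (≈-0.1263)
After 6 (thin lens f=44): x=-282/95 (≈-2.9684) theta=-123/2090 (≈-0.0589)
z_focus = -x_out/theta_out = -(-282/95)/(-123/2090) = -2068/41 ≈ -50.4390
Rounded to 4 decimal places: z = -50.4390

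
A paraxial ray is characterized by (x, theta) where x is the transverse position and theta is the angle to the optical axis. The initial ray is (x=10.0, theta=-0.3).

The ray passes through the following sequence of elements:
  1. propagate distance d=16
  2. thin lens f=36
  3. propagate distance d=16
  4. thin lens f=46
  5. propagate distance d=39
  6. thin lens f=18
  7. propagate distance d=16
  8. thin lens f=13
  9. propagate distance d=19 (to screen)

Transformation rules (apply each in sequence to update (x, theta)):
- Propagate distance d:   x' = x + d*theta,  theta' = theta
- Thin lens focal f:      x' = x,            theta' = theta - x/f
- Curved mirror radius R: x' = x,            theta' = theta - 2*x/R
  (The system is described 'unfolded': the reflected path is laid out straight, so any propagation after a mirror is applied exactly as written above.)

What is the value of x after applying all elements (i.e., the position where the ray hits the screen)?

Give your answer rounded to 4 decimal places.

Initial: x=10.0000 theta=-0.3000
After 1 (propagate distance d=16): x=5.2000 theta=-0.3000
After 2 (thin lens f=36): x=5.2000 theta=-4/9 (≈-0.4444)
After 3 (propagate distance d=16): x=-86/45 (≈-1.9111) theta=-4/9 (≈-0.4444)
After 4 (thin lens f=46): x=-86/45 (≈-1.9111) theta=-139/345 (≈-0.4029)
After 5 (propagate distance d=39): x=-18241/1035 (≈-17.6242) theta=-139/345 (≈-0.4029)
After 6 (thin lens f=18): x=-18241/1035 (≈-17.6242) theta=2147/3726 (≈0.5762)
After 7 (propagate distance d=16): x=-78289/9315 (≈-8.4046) theta=2147/3726 (≈0.5762)
After 8 (thin lens f=13): x=-78289/9315 (≈-8.4046) theta=98711/80730 (≈1.2227)
After 9 (propagate distance d=19 (to screen)): x=156131/10530 (≈14.8273) theta=98711/80730 (≈1.2227)
Rounded to 4 decimal places: x = 14.8273

Answer: 14.8273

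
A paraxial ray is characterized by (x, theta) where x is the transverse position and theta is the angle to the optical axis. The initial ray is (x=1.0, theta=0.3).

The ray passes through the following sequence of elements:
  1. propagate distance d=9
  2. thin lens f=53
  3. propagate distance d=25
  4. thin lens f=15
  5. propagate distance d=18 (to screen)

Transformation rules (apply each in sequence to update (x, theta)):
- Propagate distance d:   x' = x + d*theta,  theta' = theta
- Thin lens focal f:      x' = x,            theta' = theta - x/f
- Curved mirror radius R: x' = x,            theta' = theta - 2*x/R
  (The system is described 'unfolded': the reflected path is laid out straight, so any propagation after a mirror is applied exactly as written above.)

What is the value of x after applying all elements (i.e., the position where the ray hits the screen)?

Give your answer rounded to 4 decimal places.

Initial: x=1.0000 theta=0.3000
After 1 (propagate distance d=9): x=3.7000 theta=0.3000
After 2 (thin lens f=53): x=3.7000 theta=61/265 (≈0.2302)
After 3 (propagate distance d=25): x=5011/530 (≈9.4547) theta=61/265 (≈0.2302)
After 4 (thin lens f=15): x=5011/530 (≈9.4547) theta=-3181/7950 (≈-0.4001)
After 5 (propagate distance d=18 (to screen)): x=5969/2650 (≈2.2525) theta=-3181/7950 (≈-0.4001)
Rounded to 4 decimal places: x = 2.2525

Answer: 2.2525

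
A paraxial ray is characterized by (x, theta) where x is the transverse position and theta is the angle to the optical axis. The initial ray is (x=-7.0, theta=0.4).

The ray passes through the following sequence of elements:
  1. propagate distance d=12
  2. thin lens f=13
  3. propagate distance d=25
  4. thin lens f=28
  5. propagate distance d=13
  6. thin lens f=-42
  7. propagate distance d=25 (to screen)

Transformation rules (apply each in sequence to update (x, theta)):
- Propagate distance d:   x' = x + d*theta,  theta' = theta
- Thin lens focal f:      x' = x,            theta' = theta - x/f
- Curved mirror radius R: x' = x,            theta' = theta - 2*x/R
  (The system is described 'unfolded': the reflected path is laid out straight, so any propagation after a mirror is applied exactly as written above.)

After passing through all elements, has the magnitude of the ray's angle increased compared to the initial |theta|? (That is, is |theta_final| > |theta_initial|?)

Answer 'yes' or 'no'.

Answer: yes

Derivation:
Initial: x=-7.0000 theta=0.4000
After 1 (propagate distance d=12): x=-2.2000 theta=0.4000
After 2 (thin lens f=13): x=-2.2000 theta=37/65 (≈0.5692)
After 3 (propagate distance d=25): x=782/65 (≈12.0308) theta=37/65 (≈0.5692)
After 4 (thin lens f=28): x=782/65 (≈12.0308) theta=127/910 (≈0.1396)
After 5 (propagate distance d=13): x=12599/910 (≈13.8451) theta=127/910 (≈0.1396)
After 6 (thin lens f=-42): x=12599/910 (≈13.8451) theta=17933/38220 (≈0.4692)
After 7 (propagate distance d=25 (to screen)): x=75191/2940 (≈25.5752) theta=17933/38220 (≈0.4692)
|theta_initial|=0.4000 |theta_final|=17933/38220 (≈0.4692) -> increased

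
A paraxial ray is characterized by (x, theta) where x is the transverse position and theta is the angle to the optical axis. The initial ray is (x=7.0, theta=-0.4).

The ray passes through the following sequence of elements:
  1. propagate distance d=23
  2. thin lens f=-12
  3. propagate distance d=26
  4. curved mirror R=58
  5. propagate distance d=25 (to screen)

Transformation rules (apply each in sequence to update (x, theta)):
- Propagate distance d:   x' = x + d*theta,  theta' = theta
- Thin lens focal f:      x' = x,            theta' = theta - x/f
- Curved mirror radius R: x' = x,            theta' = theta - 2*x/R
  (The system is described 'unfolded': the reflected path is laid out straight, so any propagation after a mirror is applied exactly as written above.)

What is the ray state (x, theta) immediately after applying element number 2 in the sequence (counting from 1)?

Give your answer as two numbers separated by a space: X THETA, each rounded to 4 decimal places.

Answer: -2.2000 -0.5833

Derivation:
Initial: x=7.0000 theta=-0.4000
After 1 (propagate distance d=23): x=-2.2000 theta=-0.4000
After 2 (thin lens f=-12): x=-2.2000 theta=-7/12 (≈-0.5833)
Rounded to 4 decimal places: x = -2.2000, theta = -0.5833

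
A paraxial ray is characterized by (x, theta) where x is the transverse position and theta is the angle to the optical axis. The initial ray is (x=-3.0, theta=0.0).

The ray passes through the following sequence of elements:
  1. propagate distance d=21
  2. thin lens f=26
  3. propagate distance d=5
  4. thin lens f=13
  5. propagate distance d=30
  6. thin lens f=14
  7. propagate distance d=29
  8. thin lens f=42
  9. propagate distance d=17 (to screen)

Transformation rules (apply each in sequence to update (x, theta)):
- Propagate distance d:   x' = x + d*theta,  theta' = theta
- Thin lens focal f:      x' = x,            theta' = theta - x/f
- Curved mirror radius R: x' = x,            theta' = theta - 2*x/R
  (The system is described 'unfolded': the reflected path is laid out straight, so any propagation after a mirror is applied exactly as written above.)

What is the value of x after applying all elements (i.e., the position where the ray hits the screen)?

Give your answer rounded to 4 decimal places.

Answer: -1.9400

Derivation:
Initial: x=-3.0000 theta=0.0000
After 1 (propagate distance d=21): x=-3.0000 theta=0.0000
After 2 (thin lens f=26): x=-3.0000 theta=3/26 (≈0.1154)
After 3 (propagate distance d=5): x=-63/26 (≈-2.4231) theta=3/26 (≈0.1154)
After 4 (thin lens f=13): x=-63/26 (≈-2.4231) theta=51/169 (≈0.3018)
After 5 (propagate distance d=30): x=2241/338 (≈6.6302) theta=51/169 (≈0.3018)
After 6 (thin lens f=14): x=2241/338 (≈6.6302) theta=-813/4732 (≈-0.1718)
After 7 (propagate distance d=29): x=7797/4732 (≈1.6477) theta=-813/4732 (≈-0.1718)
After 8 (thin lens f=42): x=7797/4732 (≈1.6477) theta=-13981/66248 (≈-0.2110)
After 9 (propagate distance d=17 (to screen)): x=-128519/66248 (≈-1.9400) theta=-13981/66248 (≈-0.2110)
Rounded to 4 decimal places: x = -1.9400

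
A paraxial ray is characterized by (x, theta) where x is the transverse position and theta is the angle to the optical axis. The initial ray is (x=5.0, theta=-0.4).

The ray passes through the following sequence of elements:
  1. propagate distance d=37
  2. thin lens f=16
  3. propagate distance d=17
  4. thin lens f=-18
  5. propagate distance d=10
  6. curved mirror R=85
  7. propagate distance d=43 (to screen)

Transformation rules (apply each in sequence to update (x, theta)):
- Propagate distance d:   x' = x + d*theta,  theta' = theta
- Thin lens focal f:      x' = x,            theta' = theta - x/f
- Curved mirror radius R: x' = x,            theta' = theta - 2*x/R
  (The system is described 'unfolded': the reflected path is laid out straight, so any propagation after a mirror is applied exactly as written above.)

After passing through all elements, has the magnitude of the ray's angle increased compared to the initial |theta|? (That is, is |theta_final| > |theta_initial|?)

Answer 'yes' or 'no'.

Answer: no

Derivation:
Initial: x=5.0000 theta=-0.4000
After 1 (propagate distance d=37): x=-9.8000 theta=-0.4000
After 2 (thin lens f=16): x=-9.8000 theta=0.2125
After 3 (propagate distance d=17): x=-6.1875 theta=0.2125
After 4 (thin lens f=-18): x=-6.1875 theta=-21/160 (≈-0.1313)
After 5 (propagate distance d=10): x=-7.5000 theta=-21/160 (≈-0.1313)
After 6 (curved mirror R=85): x=-7.5000 theta=123/2720 (≈0.0452)
After 7 (propagate distance d=43 (to screen)): x=-15111/2720 (≈-5.5555) theta=123/2720 (≈0.0452)
|theta_initial|=0.4000 |theta_final|=123/2720 (≈0.0452) -> not increased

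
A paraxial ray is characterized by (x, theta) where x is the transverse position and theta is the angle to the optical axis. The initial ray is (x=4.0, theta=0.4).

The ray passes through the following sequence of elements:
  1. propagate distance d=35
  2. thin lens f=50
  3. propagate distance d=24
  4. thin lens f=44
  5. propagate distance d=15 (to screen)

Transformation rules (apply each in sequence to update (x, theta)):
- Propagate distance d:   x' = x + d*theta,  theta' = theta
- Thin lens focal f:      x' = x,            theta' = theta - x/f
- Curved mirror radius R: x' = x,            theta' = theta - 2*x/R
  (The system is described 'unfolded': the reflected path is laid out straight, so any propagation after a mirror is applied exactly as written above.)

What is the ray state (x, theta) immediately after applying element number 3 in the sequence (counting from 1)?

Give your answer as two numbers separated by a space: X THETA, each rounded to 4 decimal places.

Initial: x=4.0000 theta=0.4000
After 1 (propagate distance d=35): x=18.0000 theta=0.4000
After 2 (thin lens f=50): x=18.0000 theta=0.0400
After 3 (propagate distance d=24): x=18.9600 theta=0.0400
Rounded to 4 decimal places: x = 18.9600, theta = 0.0400

Answer: 18.9600 0.0400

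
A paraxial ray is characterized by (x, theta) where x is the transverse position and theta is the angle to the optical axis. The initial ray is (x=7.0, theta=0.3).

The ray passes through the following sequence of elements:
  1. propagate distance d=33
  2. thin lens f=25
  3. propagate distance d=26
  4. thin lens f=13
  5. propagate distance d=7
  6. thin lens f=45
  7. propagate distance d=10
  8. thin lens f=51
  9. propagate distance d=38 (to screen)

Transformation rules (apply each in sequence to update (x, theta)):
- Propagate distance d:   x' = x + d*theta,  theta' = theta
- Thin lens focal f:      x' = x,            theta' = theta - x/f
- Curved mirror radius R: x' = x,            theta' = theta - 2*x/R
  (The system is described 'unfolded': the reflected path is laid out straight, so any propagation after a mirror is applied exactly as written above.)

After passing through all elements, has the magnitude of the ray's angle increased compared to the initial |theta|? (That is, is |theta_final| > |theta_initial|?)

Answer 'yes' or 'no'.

Answer: yes

Derivation:
Initial: x=7.0000 theta=0.3000
After 1 (propagate distance d=33): x=16.9000 theta=0.3000
After 2 (thin lens f=25): x=16.9000 theta=-0.3760
After 3 (propagate distance d=26): x=7.1240 theta=-0.3760
After 4 (thin lens f=13): x=7.1240 theta=-0.9240
After 5 (propagate distance d=7): x=0.6560 theta=-0.9240
After 6 (thin lens f=45): x=0.6560 theta=-10559/11250 (≈-0.9386)
After 7 (propagate distance d=10): x=-9821/1125 (≈-8.7298) theta=-10559/11250 (≈-0.9386)
After 8 (thin lens f=51): x=-9821/1125 (≈-8.7298) theta=-440299/573750 (≈-0.7674)
After 9 (propagate distance d=38 (to screen)): x=-10870036/286875 (≈-37.8912) theta=-440299/573750 (≈-0.7674)
|theta_initial|=0.3000 |theta_final|=440299/573750 (≈0.7674) -> increased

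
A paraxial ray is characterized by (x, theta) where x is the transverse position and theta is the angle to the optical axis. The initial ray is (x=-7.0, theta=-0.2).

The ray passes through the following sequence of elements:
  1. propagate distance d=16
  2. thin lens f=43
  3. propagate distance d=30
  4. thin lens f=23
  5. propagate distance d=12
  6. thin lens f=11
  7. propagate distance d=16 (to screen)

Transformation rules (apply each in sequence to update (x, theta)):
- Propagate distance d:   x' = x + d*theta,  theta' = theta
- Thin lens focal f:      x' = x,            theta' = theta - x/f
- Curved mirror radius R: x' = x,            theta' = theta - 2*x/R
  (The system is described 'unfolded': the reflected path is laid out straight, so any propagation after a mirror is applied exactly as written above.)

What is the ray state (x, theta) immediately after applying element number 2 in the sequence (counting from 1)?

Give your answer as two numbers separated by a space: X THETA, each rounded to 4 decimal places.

Initial: x=-7.0000 theta=-0.2000
After 1 (propagate distance d=16): x=-10.2000 theta=-0.2000
After 2 (thin lens f=43): x=-10.2000 theta=8/215 (≈0.0372)
Rounded to 4 decimal places: x = -10.2000, theta = 0.0372

Answer: -10.2000 0.0372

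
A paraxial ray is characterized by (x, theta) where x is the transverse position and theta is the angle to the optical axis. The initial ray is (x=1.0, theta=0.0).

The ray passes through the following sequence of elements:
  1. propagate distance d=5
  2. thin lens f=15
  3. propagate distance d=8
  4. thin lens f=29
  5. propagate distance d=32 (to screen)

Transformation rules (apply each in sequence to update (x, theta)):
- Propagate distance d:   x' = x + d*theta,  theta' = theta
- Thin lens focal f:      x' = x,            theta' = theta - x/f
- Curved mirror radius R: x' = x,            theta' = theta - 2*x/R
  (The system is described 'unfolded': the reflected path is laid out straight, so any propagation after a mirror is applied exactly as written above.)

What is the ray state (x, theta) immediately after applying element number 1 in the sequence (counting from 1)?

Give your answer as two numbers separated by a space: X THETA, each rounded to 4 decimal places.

Initial: x=1.0000 theta=0.0000
After 1 (propagate distance d=5): x=1.0000 theta=0.0000
Rounded to 4 decimal places: x = 1.0000, theta = 0.0000

Answer: 1.0000 0.0000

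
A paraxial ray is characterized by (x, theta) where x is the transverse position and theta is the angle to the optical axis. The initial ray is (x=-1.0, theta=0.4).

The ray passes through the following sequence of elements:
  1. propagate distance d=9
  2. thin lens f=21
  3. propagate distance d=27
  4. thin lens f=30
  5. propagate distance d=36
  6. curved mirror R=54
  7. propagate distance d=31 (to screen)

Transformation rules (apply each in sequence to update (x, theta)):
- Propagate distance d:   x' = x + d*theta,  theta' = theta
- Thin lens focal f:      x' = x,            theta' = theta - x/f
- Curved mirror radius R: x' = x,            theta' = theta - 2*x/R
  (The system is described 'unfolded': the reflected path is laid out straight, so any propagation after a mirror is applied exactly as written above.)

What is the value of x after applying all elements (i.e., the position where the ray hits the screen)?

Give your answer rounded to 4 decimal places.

Answer: -3.0055

Derivation:
Initial: x=-1.0000 theta=0.4000
After 1 (propagate distance d=9): x=2.6000 theta=0.4000
After 2 (thin lens f=21): x=2.6000 theta=29/105 (≈0.2762)
After 3 (propagate distance d=27): x=352/35 (≈10.0571) theta=29/105 (≈0.2762)
After 4 (thin lens f=30): x=352/35 (≈10.0571) theta=-31/525 (≈-0.0590)
After 5 (propagate distance d=36): x=1388/175 (≈7.9314) theta=-31/525 (≈-0.0590)
After 6 (curved mirror R=54): x=1388/175 (≈7.9314) theta=-1667/4725 (≈-0.3528)
After 7 (propagate distance d=31 (to screen)): x=-14201/4725 (≈-3.0055) theta=-1667/4725 (≈-0.3528)
Rounded to 4 decimal places: x = -3.0055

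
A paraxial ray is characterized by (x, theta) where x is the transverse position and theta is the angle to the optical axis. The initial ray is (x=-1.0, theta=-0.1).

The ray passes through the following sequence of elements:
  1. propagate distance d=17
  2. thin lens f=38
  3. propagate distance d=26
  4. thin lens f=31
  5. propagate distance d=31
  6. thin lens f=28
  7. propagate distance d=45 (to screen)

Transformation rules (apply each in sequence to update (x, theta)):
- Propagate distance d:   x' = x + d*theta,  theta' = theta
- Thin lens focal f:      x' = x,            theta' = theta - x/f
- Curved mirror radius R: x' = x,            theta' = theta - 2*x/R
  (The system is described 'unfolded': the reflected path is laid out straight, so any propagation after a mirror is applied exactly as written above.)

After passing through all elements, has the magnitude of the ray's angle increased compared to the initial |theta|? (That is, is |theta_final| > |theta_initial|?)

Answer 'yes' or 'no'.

Answer: yes

Derivation:
Initial: x=-1.0000 theta=-0.1000
After 1 (propagate distance d=17): x=-2.7000 theta=-0.1000
After 2 (thin lens f=38): x=-2.7000 theta=-11/380 (≈-0.0289)
After 3 (propagate distance d=26): x=-328/95 (≈-3.4526) theta=-11/380 (≈-0.0289)
After 4 (thin lens f=31): x=-328/95 (≈-3.4526) theta=971/11780 (≈0.0824)
After 5 (propagate distance d=31): x=-341/380 (≈-0.8974) theta=971/11780 (≈0.0824)
After 6 (thin lens f=28): x=-341/380 (≈-0.8974) theta=37759/329840 (≈0.1145)
After 7 (propagate distance d=45 (to screen)): x=1403167/329840 (≈4.2541) theta=37759/329840 (≈0.1145)
|theta_initial|=0.1000 |theta_final|=37759/329840 (≈0.1145) -> increased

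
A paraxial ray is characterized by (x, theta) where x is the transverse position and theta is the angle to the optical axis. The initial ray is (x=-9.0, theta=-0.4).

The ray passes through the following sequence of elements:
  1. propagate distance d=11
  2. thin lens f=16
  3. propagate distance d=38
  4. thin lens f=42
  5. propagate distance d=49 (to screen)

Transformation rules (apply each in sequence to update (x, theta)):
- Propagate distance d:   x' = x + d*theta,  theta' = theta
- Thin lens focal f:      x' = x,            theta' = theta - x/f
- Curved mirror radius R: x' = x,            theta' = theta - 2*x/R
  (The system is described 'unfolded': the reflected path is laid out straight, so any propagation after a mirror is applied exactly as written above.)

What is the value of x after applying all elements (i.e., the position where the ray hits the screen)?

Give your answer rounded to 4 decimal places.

Initial: x=-9.0000 theta=-0.4000
After 1 (propagate distance d=11): x=-13.4000 theta=-0.4000
After 2 (thin lens f=16): x=-13.4000 theta=0.4375
After 3 (propagate distance d=38): x=3.2250 theta=0.4375
After 4 (thin lens f=42): x=3.2250 theta=101/280 (≈0.3607)
After 5 (propagate distance d=49 (to screen)): x=20.9000 theta=101/280 (≈0.3607)
Rounded to 4 decimal places: x = 20.9000

Answer: 20.9000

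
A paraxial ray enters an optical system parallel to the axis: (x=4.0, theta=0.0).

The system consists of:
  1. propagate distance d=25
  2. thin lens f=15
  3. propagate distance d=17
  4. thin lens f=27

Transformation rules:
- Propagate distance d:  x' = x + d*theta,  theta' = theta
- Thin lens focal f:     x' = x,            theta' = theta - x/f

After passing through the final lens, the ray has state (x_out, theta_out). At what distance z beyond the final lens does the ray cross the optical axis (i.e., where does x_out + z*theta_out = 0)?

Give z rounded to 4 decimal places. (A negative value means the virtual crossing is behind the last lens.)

Answer: -2.1600

Derivation:
Initial: x=4.0000 theta=0.0000
After 1 (propagate distance d=25): x=4.0000 theta=0.0000
After 2 (thin lens f=15): x=4.0000 theta=-4/15 (≈-0.2667)
After 3 (propagate distance d=17): x=-8/15 (≈-0.5333) theta=-4/15 (≈-0.2667)
After 4 (thin lens f=27): x=-8/15 (≈-0.5333) theta=-20/81 (≈-0.2469)
z_focus = -x_out/theta_out = -(-8/15)/(-20/81) = -2.1600
Rounded to 4 decimal places: z = -2.1600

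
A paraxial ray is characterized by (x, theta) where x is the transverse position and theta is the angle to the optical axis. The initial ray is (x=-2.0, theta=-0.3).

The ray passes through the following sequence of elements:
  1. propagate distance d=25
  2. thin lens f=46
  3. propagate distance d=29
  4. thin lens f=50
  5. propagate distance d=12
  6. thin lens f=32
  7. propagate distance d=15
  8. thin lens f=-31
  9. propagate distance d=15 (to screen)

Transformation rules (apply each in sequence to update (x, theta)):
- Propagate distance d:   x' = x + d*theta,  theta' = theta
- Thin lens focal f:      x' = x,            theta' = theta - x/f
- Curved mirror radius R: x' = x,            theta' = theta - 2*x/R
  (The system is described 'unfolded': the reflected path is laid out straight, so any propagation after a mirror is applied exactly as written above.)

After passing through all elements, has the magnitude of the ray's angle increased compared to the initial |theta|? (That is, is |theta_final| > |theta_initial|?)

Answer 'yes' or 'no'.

Answer: yes

Derivation:
Initial: x=-2.0000 theta=-0.3000
After 1 (propagate distance d=25): x=-9.5000 theta=-0.3000
After 2 (thin lens f=46): x=-9.5000 theta=-43/460 (≈-0.0935)
After 3 (propagate distance d=29): x=-5617/460 (≈-12.2109) theta=-43/460 (≈-0.0935)
After 4 (thin lens f=50): x=-5617/460 (≈-12.2109) theta=3467/23000 (≈0.1507)
After 5 (propagate distance d=12): x=-10.4020 theta=3467/23000 (≈0.1507)
After 6 (thin lens f=32): x=-10.4020 theta=35019/73600 (≈0.4758)
After 7 (propagate distance d=15): x=-1201511/368000 (≈-3.2650) theta=35019/73600 (≈0.4758)
After 8 (thin lens f=-31): x=-1201511/368000 (≈-3.2650) theta=91879/248000 (≈0.3705)
After 9 (propagate distance d=15 (to screen)): x=26149669/11408000 (≈2.2922) theta=91879/248000 (≈0.3705)
|theta_initial|=0.3000 |theta_final|=91879/248000 (≈0.3705) -> increased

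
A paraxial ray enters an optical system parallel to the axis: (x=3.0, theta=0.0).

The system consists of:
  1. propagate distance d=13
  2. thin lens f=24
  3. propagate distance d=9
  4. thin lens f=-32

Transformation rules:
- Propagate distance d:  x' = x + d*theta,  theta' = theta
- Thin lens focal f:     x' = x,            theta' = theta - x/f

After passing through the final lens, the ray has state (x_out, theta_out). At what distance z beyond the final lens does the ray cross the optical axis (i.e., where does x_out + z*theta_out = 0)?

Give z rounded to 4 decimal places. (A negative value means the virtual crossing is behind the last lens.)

Answer: 28.2353

Derivation:
Initial: x=3.0000 theta=0.0000
After 1 (propagate distance d=13): x=3.0000 theta=0.0000
After 2 (thin lens f=24): x=3.0000 theta=-0.1250
After 3 (propagate distance d=9): x=1.8750 theta=-0.1250
After 4 (thin lens f=-32): x=1.8750 theta=-17/256 (≈-0.0664)
z_focus = -x_out/theta_out = -(1.8750)/(-17/256) = 480/17 ≈ 28.2353
Rounded to 4 decimal places: z = 28.2353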